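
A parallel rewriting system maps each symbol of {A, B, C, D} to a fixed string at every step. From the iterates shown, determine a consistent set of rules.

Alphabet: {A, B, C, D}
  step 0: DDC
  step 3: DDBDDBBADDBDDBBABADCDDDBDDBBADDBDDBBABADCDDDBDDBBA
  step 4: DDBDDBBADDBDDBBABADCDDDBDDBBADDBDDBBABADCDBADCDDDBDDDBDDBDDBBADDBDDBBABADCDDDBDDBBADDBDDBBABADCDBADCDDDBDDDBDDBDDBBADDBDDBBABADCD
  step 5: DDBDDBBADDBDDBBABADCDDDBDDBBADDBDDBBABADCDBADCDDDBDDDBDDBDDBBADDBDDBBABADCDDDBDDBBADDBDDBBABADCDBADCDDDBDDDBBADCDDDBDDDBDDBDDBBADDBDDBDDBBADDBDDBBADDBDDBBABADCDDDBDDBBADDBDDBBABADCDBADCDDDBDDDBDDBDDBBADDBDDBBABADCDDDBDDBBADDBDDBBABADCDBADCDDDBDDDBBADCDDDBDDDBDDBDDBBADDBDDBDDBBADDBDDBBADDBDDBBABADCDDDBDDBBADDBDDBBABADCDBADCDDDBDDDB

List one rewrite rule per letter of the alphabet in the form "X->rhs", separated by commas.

  step 4 ⇒ step 5: DDBDDBBADDBDDBBABADCDDDBDDBBADDBDDBBABADCDBADCDDDBDDDBDDBDDBBADDBDDBBABADCDDDBDDBBADDBDDBBABADCDBADCDDDBDDDBDDBDDBBADDBDDBBABADCD ⇒ DDB·DDB·BA·DDB·DDB·BA·BA·DCD·DDB·DDB·BA·DDB·DDB·BA·BA·DCD·BA·DCD·DDB·D·DDB·DDB·DDB·BA·DDB·DDB·BA·BA·DCD·DDB·DDB·BA·DDB·DDB·BA·BA·DCD·BA·DCD·DDB·D·DDB·BA·DCD·DDB·D·DDB·DDB·DDB·BA·DDB·DDB·DDB·BA·DDB·DDB·BA·DDB·DDB·BA·BA·DCD·DDB·DDB·BA·DDB·DDB·BA·BA·DCD·BA·DCD·DDB·D·DDB·DDB·DDB·BA·DDB·DDB·BA·BA·DCD·DDB·DDB·BA·DDB·DDB·BA·BA·DCD·BA·DCD·DDB·D·DDB·BA·DCD·DDB·D·DDB·DDB·DDB·BA·DDB·DDB·DDB·BA·DDB·DDB·BA·DDB·DDB·BA·BA·DCD·DDB·DDB·BA·DDB·DDB·BA·BA·DCD·BA·DCD·DDB·D·DDB
    A ↦ DCD
    B ↦ BA
    C ↦ D
    D ↦ DDB

A->DCD, B->BA, C->D, D->DDB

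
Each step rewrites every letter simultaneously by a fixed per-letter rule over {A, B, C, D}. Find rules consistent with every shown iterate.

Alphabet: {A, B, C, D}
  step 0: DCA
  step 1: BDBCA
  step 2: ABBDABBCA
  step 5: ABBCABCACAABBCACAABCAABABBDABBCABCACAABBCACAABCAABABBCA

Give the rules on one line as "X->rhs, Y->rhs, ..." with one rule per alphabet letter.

A->CA, B->AB, C->B, D->BD

  step 1 ⇒ step 2: BDBCA ⇒ AB·BD·AB·B·CA
    A ↦ CA
    B ↦ AB
    C ↦ B
    D ↦ BD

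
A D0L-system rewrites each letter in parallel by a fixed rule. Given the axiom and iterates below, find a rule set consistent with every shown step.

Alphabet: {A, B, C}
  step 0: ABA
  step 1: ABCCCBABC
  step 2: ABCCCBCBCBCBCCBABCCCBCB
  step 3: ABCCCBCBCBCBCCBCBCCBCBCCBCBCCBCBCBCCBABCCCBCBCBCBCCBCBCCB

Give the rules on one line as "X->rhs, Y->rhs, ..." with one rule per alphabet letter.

  step 2 ⇒ step 3: ABCCCBCBCBCBCCBABCCCBCB ⇒ ABC·CCB·CB·CB·CB·CCB·CB·CCB·CB·CCB·CB·CCB·CB·CB·CCB·ABC·CCB·CB·CB·CB·CCB·CB·CCB
    A ↦ ABC
    B ↦ CCB
    C ↦ CB

A->ABC, B->CCB, C->CB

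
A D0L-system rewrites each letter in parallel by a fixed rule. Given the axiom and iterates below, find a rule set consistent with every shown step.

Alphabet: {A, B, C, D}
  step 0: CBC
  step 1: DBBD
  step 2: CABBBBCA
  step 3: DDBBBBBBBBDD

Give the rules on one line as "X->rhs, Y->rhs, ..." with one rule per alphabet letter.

A->D, B->BB, C->D, D->CA

  step 2 ⇒ step 3: CABBBBCA ⇒ D·D·BB·BB·BB·BB·D·D
    A ↦ D
    B ↦ BB
    C ↦ D
  step 1 ⇒ step 2: DBBD ⇒ CA·BB·BB·CA
    D ↦ CA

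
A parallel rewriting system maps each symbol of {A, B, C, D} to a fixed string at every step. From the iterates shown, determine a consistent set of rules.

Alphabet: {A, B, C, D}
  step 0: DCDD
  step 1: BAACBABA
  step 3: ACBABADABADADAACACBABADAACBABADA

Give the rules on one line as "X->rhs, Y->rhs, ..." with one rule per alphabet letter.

  step 0 ⇒ step 1: DCDD ⇒ BA·AC·BA·BA
    C ↦ AC
    D ↦ BA
    A ↦ DA  (constrained at step 1)
    B ↦ CD  (constrained at step 1)

A->DA, B->CD, C->AC, D->BA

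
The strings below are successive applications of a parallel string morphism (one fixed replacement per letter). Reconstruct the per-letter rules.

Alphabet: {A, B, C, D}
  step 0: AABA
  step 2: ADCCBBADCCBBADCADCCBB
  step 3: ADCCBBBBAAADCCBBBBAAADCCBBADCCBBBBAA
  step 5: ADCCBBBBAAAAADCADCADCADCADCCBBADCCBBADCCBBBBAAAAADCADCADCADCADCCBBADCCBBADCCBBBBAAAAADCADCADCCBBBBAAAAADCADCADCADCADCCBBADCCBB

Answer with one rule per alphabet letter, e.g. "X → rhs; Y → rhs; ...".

  step 2 ⇒ step 3: ADCCBBADCCBBADCADCCBB ⇒ ADC·C·BB·BB·A·A·ADC·C·BB·BB·A·A·ADC·C·BB·ADC·C·BB·BB·A·A
    A ↦ ADC
    B ↦ A
    C ↦ BB
    D ↦ C

A->ADC, B->A, C->BB, D->C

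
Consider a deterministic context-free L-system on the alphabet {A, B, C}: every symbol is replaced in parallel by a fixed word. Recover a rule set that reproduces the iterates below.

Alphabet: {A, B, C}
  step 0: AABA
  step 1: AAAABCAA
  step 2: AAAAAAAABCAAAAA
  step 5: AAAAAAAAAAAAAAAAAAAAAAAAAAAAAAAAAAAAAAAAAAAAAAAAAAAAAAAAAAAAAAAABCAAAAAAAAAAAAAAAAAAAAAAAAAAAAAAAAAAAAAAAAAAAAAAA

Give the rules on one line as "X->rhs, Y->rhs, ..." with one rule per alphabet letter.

A->AA, B->BC, C->A

  step 1 ⇒ step 2: AAAABCAA ⇒ AA·AA·AA·AA·BC·A·AA·AA
    A ↦ AA
    B ↦ BC
    C ↦ A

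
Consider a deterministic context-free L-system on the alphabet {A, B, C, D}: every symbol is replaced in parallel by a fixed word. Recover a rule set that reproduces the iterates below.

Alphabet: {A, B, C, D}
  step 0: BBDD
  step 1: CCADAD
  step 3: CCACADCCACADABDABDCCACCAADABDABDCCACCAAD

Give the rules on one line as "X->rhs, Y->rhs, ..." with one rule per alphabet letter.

A->CCA, B->C, C->ABD, D->AD

  step 0 ⇒ step 1: BBDD ⇒ C·C·AD·AD
    B ↦ C
    D ↦ AD
    A ↦ CCA  (constrained at step 1)
    C ↦ ABD  (constrained at step 1)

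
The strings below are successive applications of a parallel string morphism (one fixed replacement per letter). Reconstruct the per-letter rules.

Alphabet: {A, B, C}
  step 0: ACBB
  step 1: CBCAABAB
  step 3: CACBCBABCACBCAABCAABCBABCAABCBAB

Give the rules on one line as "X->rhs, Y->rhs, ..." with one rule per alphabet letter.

A->CB, B->AB, C->CA

  step 0 ⇒ step 1: ACBB ⇒ CB·CA·AB·AB
    A ↦ CB
    B ↦ AB
    C ↦ CA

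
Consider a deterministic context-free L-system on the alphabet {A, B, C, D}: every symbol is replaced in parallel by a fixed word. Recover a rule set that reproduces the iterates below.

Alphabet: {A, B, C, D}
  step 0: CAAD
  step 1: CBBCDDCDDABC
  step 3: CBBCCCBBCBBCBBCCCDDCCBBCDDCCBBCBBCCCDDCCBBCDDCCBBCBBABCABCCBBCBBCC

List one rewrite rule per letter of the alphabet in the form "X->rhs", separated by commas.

  step 0 ⇒ step 1: CAAD ⇒ CBB·CDD·CDD·ABC
    A ↦ CDD
    C ↦ CBB
    D ↦ ABC
    B ↦ C  (constrained at step 1)

A->CDD, B->C, C->CBB, D->ABC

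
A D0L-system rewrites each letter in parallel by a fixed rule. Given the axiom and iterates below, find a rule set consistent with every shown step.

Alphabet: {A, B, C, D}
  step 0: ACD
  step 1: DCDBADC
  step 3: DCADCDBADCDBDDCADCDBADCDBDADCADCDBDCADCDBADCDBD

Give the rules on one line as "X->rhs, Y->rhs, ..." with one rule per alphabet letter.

  step 0 ⇒ step 1: ACD ⇒ DC·DB·ADC
    A ↦ DC
    C ↦ DB
    D ↦ ADC
    B ↦ DBD  (constrained at step 1)

A->DC, B->DBD, C->DB, D->ADC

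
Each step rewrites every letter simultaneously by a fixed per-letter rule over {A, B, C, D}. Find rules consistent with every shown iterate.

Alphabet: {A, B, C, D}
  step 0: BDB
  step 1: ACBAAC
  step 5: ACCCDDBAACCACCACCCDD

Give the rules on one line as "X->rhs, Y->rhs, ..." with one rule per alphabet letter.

A->C, B->AC, C->D, D->BA

  step 0 ⇒ step 1: BDB ⇒ AC·BA·AC
    B ↦ AC
    D ↦ BA
    A ↦ C  (constrained at step 1)
    C ↦ D  (constrained at step 1)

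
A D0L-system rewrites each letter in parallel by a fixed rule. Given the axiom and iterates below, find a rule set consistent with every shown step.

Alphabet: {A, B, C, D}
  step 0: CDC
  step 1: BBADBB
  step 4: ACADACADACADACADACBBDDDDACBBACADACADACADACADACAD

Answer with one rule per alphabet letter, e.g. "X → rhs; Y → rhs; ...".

A->AC, B->DD, C->BB, D->AD

  step 0 ⇒ step 1: CDC ⇒ BB·AD·BB
    C ↦ BB
    D ↦ AD
    A ↦ AC  (constrained at step 1)
    B ↦ DD  (constrained at step 1)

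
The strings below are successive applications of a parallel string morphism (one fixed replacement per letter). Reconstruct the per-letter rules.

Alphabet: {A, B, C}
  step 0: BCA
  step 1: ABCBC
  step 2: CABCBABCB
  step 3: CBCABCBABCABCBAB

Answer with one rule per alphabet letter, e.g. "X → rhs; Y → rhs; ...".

  step 2 ⇒ step 3: CABCBABCB ⇒ CB·C·AB·CB·AB·C·AB·CB·AB
    A ↦ C
    B ↦ AB
    C ↦ CB

A->C, B->AB, C->CB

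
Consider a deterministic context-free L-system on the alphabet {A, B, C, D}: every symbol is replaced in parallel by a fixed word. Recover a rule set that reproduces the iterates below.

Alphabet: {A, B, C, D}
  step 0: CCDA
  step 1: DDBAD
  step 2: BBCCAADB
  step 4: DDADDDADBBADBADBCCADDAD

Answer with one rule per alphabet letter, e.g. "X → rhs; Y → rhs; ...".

  step 1 ⇒ step 2: DDBAD ⇒ B·B·CCA·AD·B
    A ↦ AD
    B ↦ CCA
    D ↦ B
  step 0 ⇒ step 1: CCDA ⇒ D·D·B·AD
    C ↦ D

A->AD, B->CCA, C->D, D->B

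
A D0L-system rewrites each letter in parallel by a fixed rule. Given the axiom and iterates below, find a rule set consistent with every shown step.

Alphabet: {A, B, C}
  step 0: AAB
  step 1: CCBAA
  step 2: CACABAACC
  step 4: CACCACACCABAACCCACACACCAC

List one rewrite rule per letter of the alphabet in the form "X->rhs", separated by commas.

A->C, B->BAA, C->CA

  step 1 ⇒ step 2: CCBAA ⇒ CA·CA·BAA·C·C
    A ↦ C
    B ↦ BAA
    C ↦ CA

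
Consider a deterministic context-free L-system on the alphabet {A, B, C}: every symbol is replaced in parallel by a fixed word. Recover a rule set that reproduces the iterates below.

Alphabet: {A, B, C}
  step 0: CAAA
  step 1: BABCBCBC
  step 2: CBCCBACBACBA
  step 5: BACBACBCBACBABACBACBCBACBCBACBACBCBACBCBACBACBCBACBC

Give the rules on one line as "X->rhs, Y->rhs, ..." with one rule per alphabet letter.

A->BC, B->C, C->BA

  step 1 ⇒ step 2: BABCBCBC ⇒ C·BC·C·BA·C·BA·C·BA
    A ↦ BC
    B ↦ C
    C ↦ BA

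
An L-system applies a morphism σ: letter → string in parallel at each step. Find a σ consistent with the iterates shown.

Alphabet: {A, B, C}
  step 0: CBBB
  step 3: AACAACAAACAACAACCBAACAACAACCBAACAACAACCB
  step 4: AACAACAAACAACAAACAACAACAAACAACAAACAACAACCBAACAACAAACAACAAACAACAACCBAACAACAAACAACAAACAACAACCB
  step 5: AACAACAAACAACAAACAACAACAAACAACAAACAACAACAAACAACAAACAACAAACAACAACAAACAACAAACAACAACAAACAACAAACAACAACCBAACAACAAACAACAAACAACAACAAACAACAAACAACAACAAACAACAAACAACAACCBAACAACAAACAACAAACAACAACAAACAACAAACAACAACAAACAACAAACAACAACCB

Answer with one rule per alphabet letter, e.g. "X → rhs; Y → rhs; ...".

  step 4 ⇒ step 5: AACAACAAACAACAAACAACAACAAACAACAAACAACAACCBAACAACAAACAACAAACAACAACCBAACAACAAACAACAAACAACAACCB ⇒ AAC·AAC·A·AAC·AAC·A·AAC·AAC·AAC·A·AAC·AAC·A·AAC·AAC·AAC·A·AAC·AAC·A·AAC·AAC·A·AAC·AAC·AAC·A·AAC·AAC·A·AAC·AAC·AAC·A·AAC·AAC·A·AAC·AAC·A·A·CCB·AAC·AAC·A·AAC·AAC·A·AAC·AAC·AAC·A·AAC·AAC·A·AAC·AAC·AAC·A·AAC·AAC·A·AAC·AAC·A·A·CCB·AAC·AAC·A·AAC·AAC·A·AAC·AAC·AAC·A·AAC·AAC·A·AAC·AAC·AAC·A·AAC·AAC·A·AAC·AAC·A·A·CCB
    A ↦ AAC
    B ↦ CCB
    C ↦ A

A->AAC, B->CCB, C->A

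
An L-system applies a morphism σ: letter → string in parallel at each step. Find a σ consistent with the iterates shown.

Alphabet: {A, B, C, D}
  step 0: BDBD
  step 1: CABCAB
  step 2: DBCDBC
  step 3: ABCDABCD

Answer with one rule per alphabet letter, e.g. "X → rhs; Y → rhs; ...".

  step 2 ⇒ step 3: DBCDBC ⇒ AB·C·D·AB·C·D
    B ↦ C
    C ↦ D
    D ↦ AB
  step 1 ⇒ step 2: CABCAB ⇒ D·B·C·D·B·C
    A ↦ B

A->B, B->C, C->D, D->AB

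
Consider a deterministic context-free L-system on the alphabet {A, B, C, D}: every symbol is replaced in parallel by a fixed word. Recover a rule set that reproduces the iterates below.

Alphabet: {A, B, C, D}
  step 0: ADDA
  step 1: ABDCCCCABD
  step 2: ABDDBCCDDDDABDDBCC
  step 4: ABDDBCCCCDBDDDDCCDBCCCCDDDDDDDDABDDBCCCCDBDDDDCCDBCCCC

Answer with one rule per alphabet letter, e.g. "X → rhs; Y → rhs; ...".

A->ABD, B->DB, C->D, D->CC

  step 1 ⇒ step 2: ABDCCCCABD ⇒ ABD·DB·CC·D·D·D·D·ABD·DB·CC
    A ↦ ABD
    B ↦ DB
    C ↦ D
    D ↦ CC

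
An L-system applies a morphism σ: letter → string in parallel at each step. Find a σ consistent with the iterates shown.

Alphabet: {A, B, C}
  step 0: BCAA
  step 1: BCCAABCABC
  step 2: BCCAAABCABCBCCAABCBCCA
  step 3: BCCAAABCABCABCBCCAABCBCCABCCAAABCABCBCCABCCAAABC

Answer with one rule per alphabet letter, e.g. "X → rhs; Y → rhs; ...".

  step 2 ⇒ step 3: BCCAAABCABCBCCAABCBCCA ⇒ BCC·A·A·ABC·ABC·ABC·BCC·A·ABC·BCC·A·BCC·A·A·ABC·ABC·BCC·A·BCC·A·A·ABC
    A ↦ ABC
    B ↦ BCC
    C ↦ A

A->ABC, B->BCC, C->A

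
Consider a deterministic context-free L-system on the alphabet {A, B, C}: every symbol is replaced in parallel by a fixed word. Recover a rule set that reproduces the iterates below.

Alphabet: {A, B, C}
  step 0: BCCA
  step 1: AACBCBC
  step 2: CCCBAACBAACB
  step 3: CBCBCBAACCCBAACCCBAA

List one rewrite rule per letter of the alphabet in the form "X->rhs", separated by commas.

A->C, B->AA, C->CB

  step 2 ⇒ step 3: CCCBAACBAACB ⇒ CB·CB·CB·AA·C·C·CB·AA·C·C·CB·AA
    A ↦ C
    B ↦ AA
    C ↦ CB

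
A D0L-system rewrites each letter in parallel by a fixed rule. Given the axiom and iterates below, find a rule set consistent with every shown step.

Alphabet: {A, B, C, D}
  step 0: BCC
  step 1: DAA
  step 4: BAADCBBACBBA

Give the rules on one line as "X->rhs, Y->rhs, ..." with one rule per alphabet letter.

  step 0 ⇒ step 1: BCC ⇒ D·A·A
    B ↦ D
    C ↦ A
    A ↦ CB  (constrained at step 1)
    D ↦ BA  (constrained at step 1)

A->CB, B->D, C->A, D->BA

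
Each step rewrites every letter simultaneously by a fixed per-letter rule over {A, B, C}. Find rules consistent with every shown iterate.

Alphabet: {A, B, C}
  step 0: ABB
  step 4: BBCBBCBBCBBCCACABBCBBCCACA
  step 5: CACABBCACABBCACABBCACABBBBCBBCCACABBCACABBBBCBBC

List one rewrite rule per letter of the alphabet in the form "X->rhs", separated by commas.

  step 4 ⇒ step 5: BBCBBCBBCBBCCACABBCBBCCACA ⇒ CA·CA·BB·CA·CA·BB·CA·CA·BB·CA·CA·BB·BB·C·BB·C·CA·CA·BB·CA·CA·BB·BB·C·BB·C
    A ↦ C
    B ↦ CA
    C ↦ BB

A->C, B->CA, C->BB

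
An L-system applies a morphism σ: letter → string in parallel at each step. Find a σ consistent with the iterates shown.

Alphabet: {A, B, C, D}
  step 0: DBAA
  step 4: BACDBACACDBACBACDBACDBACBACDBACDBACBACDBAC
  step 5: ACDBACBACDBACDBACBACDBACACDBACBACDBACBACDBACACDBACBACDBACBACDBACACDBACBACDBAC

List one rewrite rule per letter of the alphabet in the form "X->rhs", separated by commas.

  step 4 ⇒ step 5: BACDBACACDBACBACDBACDBACBACDBACDBACBACDBAC ⇒ AC·DB·AC·B·AC·DB·AC·DB·AC·B·AC·DB·AC·AC·DB·AC·B·AC·DB·AC·B·AC·DB·AC·AC·DB·AC·B·AC·DB·AC·B·AC·DB·AC·AC·DB·AC·B·AC·DB·AC
    A ↦ DB
    B ↦ AC
    C ↦ AC
    D ↦ B

A->DB, B->AC, C->AC, D->B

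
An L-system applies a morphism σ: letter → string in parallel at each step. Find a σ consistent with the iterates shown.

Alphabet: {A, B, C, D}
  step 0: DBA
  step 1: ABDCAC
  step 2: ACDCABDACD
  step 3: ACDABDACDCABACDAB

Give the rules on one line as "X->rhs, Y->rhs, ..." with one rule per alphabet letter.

  step 2 ⇒ step 3: ACDCABDACD ⇒ AC·D·AB·D·AC·DC·AB·AC·D·AB
    A ↦ AC
    B ↦ DC
    C ↦ D
    D ↦ AB

A->AC, B->DC, C->D, D->AB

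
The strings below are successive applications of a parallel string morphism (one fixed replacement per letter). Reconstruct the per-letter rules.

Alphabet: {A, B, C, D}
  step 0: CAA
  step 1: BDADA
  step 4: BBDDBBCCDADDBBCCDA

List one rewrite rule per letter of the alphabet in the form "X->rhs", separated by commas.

A->DA, B->D, C->B, D->CC

  step 0 ⇒ step 1: CAA ⇒ B·DA·DA
    A ↦ DA
    C ↦ B
    B ↦ D  (constrained at step 1)
    D ↦ CC  (constrained at step 1)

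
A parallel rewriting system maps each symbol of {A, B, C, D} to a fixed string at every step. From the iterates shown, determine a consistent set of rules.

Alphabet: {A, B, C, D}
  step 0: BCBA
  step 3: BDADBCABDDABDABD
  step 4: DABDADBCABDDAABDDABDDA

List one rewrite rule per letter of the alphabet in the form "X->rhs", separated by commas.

A->BD, B->D, C->BCA, D->A

  step 3 ⇒ step 4: BDADBCABDDABDABD ⇒ D·A·BD·A·D·BCA·BD·D·A·A·BD·D·A·BD·D·A
    A ↦ BD
    B ↦ D
    C ↦ BCA
    D ↦ A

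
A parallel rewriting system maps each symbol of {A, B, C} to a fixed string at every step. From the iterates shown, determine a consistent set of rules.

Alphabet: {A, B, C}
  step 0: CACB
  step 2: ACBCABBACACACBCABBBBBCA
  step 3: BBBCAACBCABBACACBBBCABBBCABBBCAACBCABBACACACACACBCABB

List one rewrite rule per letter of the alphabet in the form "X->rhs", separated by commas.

  step 2 ⇒ step 3: ACBCABBACACACBCABBBBBCA ⇒ BB·BCA·AC·BCA·BB·AC·AC·BB·BCA·BB·BCA·BB·BCA·AC·BCA·BB·AC·AC·AC·AC·AC·BCA·BB
    A ↦ BB
    B ↦ AC
    C ↦ BCA

A->BB, B->AC, C->BCA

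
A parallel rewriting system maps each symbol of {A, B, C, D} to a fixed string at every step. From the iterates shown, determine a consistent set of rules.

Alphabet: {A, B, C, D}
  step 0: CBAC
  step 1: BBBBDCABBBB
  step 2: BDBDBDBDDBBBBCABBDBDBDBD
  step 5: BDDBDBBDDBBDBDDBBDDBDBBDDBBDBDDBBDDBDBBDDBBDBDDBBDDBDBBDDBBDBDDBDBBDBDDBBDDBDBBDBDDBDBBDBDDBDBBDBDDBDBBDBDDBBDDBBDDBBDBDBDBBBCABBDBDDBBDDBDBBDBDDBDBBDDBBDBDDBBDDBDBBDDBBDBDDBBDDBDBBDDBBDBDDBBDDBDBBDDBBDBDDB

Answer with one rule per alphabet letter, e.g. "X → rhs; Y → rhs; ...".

  step 1 ⇒ step 2: BBBBDCABBBB ⇒ BD·BD·BD·BD·DB·BBB·CAB·BD·BD·BD·BD
    A ↦ CAB
    B ↦ BD
    C ↦ BBB
    D ↦ DB

A->CAB, B->BD, C->BBB, D->DB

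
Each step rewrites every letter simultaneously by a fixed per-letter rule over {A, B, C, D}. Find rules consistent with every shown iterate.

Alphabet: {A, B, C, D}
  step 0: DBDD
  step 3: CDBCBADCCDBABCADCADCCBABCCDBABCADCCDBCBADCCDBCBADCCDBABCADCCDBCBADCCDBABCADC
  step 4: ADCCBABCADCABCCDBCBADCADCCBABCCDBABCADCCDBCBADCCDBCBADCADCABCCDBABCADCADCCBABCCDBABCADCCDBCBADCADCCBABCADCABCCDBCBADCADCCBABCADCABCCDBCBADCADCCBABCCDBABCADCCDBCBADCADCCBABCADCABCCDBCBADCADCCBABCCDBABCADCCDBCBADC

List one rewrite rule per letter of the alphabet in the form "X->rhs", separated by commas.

A->CDB, B->ABC, C->ADC, D->CB

  step 3 ⇒ step 4: CDBCBADCCDBABCADCADCCBABCCDBABCADCCDBCBADCCDBCBADCCDBABCADCCDBCBADCCDBABCADC ⇒ ADC·CB·ABC·ADC·ABC·CDB·CB·ADC·ADC·CB·ABC·CDB·ABC·ADC·CDB·CB·ADC·CDB·CB·ADC·ADC·ABC·CDB·ABC·ADC·ADC·CB·ABC·CDB·ABC·ADC·CDB·CB·ADC·ADC·CB·ABC·ADC·ABC·CDB·CB·ADC·ADC·CB·ABC·ADC·ABC·CDB·CB·ADC·ADC·CB·ABC·CDB·ABC·ADC·CDB·CB·ADC·ADC·CB·ABC·ADC·ABC·CDB·CB·ADC·ADC·CB·ABC·CDB·ABC·ADC·CDB·CB·ADC
    A ↦ CDB
    B ↦ ABC
    C ↦ ADC
    D ↦ CB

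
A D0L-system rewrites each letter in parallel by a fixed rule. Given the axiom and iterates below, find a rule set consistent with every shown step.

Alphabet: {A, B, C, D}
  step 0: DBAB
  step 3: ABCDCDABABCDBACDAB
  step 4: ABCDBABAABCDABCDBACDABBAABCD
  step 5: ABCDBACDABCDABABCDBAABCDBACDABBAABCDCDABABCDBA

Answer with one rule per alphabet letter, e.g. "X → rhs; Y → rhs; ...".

  step 4 ⇒ step 5: ABCDBABAABCDABCDBACDABBAABCD ⇒ AB·CD·B·A·CD·AB·CD·AB·AB·CD·B·A·AB·CD·B·A·CD·AB·B·A·AB·CD·CD·AB·AB·CD·B·A
    A ↦ AB
    B ↦ CD
    C ↦ B
    D ↦ A

A->AB, B->CD, C->B, D->A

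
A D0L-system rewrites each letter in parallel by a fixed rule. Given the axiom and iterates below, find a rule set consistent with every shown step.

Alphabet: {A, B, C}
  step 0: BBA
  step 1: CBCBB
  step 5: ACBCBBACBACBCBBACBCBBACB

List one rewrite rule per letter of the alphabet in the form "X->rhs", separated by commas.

  step 0 ⇒ step 1: BBA ⇒ CB·CB·B
    A ↦ B
    B ↦ CB
    C ↦ A  (constrained at step 1)

A->B, B->CB, C->A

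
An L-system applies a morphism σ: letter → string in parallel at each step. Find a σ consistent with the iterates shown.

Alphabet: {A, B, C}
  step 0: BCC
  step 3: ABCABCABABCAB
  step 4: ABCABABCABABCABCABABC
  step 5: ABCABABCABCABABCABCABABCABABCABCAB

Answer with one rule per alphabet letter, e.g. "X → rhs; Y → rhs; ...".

A->AB, B->C, C->AB

  step 4 ⇒ step 5: ABCABABCABABCABCABABC ⇒ AB·C·AB·AB·C·AB·C·AB·AB·C·AB·C·AB·AB·C·AB·AB·C·AB·C·AB
    A ↦ AB
    B ↦ C
    C ↦ AB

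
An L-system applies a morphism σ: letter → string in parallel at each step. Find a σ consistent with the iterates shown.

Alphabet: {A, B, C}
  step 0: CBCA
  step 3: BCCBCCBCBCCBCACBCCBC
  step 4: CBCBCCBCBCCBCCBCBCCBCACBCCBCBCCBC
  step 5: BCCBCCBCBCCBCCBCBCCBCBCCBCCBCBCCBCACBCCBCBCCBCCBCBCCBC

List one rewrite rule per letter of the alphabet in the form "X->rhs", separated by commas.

A->AC, B->C, C->BC

  step 4 ⇒ step 5: CBCBCCBCBCCBCCBCBCCBCACBCCBCBCCBC ⇒ BC·C·BC·C·BC·BC·C·BC·C·BC·BC·C·BC·BC·C·BC·C·BC·BC·C·BC·AC·BC·C·BC·BC·C·BC·C·BC·BC·C·BC
    A ↦ AC
    B ↦ C
    C ↦ BC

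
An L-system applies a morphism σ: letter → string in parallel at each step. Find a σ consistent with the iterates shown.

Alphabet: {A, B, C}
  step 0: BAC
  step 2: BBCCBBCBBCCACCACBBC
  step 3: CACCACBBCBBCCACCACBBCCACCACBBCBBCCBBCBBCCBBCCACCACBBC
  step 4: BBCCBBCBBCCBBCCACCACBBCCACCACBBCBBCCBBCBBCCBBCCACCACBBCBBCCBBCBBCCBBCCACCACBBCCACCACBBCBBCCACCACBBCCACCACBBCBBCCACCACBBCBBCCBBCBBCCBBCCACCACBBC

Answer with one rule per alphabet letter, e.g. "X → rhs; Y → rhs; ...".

A->C, B->CAC, C->BBC

  step 3 ⇒ step 4: CACCACBBCBBCCACCACBBCCACCACBBCBBCCBBCBBCCBBCCACCACBBC ⇒ BBC·C·BBC·BBC·C·BBC·CAC·CAC·BBC·CAC·CAC·BBC·BBC·C·BBC·BBC·C·BBC·CAC·CAC·BBC·BBC·C·BBC·BBC·C·BBC·CAC·CAC·BBC·CAC·CAC·BBC·BBC·CAC·CAC·BBC·CAC·CAC·BBC·BBC·CAC·CAC·BBC·BBC·C·BBC·BBC·C·BBC·CAC·CAC·BBC
    A ↦ C
    B ↦ CAC
    C ↦ BBC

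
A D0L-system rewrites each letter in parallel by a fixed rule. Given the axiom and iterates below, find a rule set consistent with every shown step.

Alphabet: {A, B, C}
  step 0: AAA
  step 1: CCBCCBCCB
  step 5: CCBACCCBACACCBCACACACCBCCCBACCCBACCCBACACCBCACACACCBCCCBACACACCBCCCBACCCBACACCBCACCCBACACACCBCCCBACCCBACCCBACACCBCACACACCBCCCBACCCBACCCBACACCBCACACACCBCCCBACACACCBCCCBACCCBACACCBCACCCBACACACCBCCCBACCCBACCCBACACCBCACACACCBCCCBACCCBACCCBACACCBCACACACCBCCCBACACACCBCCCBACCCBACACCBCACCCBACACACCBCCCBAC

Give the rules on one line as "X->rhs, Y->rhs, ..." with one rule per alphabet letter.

  step 0 ⇒ step 1: AAA ⇒ CCB·CCB·CCB
    A ↦ CCB
    B ↦ CBC  (constrained at step 1)
    C ↦ AC  (constrained at step 1)

A->CCB, B->CBC, C->AC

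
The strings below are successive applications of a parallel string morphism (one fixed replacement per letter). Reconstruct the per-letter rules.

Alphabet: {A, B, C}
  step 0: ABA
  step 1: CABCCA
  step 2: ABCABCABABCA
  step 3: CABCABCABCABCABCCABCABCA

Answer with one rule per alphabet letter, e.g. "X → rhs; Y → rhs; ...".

A->CA, B->BC, C->AB

  step 2 ⇒ step 3: ABCABCABABCA ⇒ CA·BC·AB·CA·BC·AB·CA·BC·CA·BC·AB·CA
    A ↦ CA
    B ↦ BC
    C ↦ AB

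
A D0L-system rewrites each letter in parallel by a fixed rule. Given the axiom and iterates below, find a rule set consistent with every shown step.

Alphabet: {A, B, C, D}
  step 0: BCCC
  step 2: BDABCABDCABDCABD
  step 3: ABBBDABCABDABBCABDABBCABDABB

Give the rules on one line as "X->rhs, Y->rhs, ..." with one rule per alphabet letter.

  step 2 ⇒ step 3: BDABCABDCABDCABD ⇒ AB·B·BD·AB·CA·BD·AB·B·CA·BD·AB·B·CA·BD·AB·B
    A ↦ BD
    B ↦ AB
    C ↦ CA
    D ↦ B

A->BD, B->AB, C->CA, D->B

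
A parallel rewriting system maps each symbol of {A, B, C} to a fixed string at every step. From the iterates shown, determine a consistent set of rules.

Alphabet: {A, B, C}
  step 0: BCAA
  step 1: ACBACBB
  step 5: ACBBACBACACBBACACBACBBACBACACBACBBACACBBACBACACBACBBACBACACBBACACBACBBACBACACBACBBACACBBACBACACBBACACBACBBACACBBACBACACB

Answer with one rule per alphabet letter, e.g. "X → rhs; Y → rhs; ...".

A->B, B->ACB, C->AC

  step 0 ⇒ step 1: BCAA ⇒ ACB·AC·B·B
    A ↦ B
    B ↦ ACB
    C ↦ AC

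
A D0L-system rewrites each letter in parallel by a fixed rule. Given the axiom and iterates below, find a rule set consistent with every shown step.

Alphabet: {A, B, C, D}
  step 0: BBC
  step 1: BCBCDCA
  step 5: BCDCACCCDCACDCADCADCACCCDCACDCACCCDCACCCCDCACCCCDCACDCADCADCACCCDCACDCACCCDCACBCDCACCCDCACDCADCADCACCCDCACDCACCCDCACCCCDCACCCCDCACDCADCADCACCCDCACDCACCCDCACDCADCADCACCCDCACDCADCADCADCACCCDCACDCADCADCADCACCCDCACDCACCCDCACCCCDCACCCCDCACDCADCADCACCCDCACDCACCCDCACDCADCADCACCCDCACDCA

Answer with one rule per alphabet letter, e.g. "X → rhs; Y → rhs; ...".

A->C, B->BC, C->DCA, D->CCC

  step 0 ⇒ step 1: BBC ⇒ BC·BC·DCA
    B ↦ BC
    C ↦ DCA
    A ↦ C  (constrained at step 1)
    D ↦ CCC  (constrained at step 1)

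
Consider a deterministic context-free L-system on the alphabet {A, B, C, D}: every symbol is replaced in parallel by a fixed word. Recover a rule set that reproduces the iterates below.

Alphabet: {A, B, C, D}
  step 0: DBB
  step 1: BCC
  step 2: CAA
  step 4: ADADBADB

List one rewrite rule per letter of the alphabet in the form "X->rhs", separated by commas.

A->AD, B->C, C->A, D->B

  step 1 ⇒ step 2: BCC ⇒ C·A·A
    B ↦ C
    C ↦ A
    A ↦ AD  (constrained at step 2)
  step 0 ⇒ step 1: DBB ⇒ B·C·C
    D ↦ B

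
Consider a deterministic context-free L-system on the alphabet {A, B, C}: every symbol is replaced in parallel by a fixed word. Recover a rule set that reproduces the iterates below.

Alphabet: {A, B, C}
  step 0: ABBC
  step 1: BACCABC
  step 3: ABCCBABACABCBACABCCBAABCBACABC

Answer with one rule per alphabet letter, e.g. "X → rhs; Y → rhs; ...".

  step 0 ⇒ step 1: ABBC ⇒ BA·C·C·ABC
    A ↦ BA
    B ↦ C
    C ↦ ABC

A->BA, B->C, C->ABC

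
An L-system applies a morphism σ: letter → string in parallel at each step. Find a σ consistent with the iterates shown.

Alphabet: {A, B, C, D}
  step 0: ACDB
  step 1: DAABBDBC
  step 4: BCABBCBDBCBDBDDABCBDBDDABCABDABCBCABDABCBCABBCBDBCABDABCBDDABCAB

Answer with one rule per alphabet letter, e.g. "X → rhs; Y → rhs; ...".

  step 0 ⇒ step 1: ACDB ⇒ DA·AB·BD·BC
    A ↦ DA
    B ↦ BC
    C ↦ AB
    D ↦ BD

A->DA, B->BC, C->AB, D->BD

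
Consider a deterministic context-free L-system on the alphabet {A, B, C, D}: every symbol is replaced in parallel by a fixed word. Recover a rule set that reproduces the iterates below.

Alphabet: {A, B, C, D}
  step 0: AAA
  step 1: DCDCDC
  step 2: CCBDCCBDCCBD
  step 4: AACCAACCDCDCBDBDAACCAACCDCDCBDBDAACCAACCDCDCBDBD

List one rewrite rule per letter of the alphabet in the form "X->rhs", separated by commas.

A->DC, B->AA, C->BD, D->CC

  step 1 ⇒ step 2: DCDCDC ⇒ CC·BD·CC·BD·CC·BD
    C ↦ BD
    D ↦ CC
  step 0 ⇒ step 1: AAA ⇒ DC·DC·DC
    A ↦ DC
    B ↦ AA  (constrained at step 2)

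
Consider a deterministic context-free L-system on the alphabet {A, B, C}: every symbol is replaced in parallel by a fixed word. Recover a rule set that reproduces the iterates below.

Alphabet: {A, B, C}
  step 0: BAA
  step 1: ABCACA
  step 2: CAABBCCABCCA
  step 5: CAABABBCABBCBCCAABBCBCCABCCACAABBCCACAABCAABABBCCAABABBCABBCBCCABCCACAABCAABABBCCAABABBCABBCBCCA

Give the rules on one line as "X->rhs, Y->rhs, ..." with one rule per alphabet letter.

  step 1 ⇒ step 2: ABCACA ⇒ CA·AB·BC·CA·BC·CA
    A ↦ CA
    B ↦ AB
    C ↦ BC

A->CA, B->AB, C->BC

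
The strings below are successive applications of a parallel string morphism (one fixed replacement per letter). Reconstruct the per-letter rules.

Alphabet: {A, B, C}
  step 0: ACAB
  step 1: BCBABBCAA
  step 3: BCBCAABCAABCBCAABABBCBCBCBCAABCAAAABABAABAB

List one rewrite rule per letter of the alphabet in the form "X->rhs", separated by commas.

A->BC, B->AA, C->BAB

  step 0 ⇒ step 1: ACAB ⇒ BC·BAB·BC·AA
    A ↦ BC
    B ↦ AA
    C ↦ BAB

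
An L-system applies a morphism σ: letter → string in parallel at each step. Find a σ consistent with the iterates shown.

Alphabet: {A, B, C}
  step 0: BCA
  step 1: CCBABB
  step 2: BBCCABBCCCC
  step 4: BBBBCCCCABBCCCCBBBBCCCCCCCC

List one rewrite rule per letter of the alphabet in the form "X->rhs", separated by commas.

  step 1 ⇒ step 2: CCBABB ⇒ B·B·CC·ABB·CC·CC
    A ↦ ABB
    B ↦ CC
    C ↦ B

A->ABB, B->CC, C->B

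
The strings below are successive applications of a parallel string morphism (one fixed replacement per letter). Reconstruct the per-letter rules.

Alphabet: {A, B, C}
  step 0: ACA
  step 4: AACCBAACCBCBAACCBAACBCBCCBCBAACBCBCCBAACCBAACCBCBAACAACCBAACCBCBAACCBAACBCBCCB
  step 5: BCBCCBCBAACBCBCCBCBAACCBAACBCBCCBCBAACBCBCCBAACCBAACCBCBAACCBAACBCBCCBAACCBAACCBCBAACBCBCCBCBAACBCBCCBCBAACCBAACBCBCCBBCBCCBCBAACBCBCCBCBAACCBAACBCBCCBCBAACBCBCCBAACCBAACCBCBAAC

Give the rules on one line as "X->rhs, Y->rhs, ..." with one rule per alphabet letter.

A->BC, B->AAC, C->CB

  step 4 ⇒ step 5: AACCBAACCBCBAACCBAACBCBCCBCBAACBCBCCBAACCBAACCBCBAACAACCBAACCBCBAACCBAACBCBCCB ⇒ BC·BC·CB·CB·AAC·BC·BC·CB·CB·AAC·CB·AAC·BC·BC·CB·CB·AAC·BC·BC·CB·AAC·CB·AAC·CB·CB·AAC·CB·AAC·BC·BC·CB·AAC·CB·AAC·CB·CB·AAC·BC·BC·CB·CB·AAC·BC·BC·CB·CB·AAC·CB·AAC·BC·BC·CB·BC·BC·CB·CB·AAC·BC·BC·CB·CB·AAC·CB·AAC·BC·BC·CB·CB·AAC·BC·BC·CB·AAC·CB·AAC·CB·CB·AAC
    A ↦ BC
    B ↦ AAC
    C ↦ CB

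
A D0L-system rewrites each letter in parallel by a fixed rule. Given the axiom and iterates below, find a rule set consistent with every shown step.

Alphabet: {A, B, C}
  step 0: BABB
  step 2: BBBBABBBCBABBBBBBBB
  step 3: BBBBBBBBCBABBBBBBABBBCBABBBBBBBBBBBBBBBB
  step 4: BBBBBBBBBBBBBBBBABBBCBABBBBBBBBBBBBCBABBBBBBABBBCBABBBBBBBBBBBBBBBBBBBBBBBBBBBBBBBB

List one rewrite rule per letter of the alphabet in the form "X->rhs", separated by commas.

A->CBA, B->BB, C->AB

  step 3 ⇒ step 4: BBBBBBBBCBABBBBBBABBBCBABBBBBBBBBBBBBBBB ⇒ BB·BB·BB·BB·BB·BB·BB·BB·AB·BB·CBA·BB·BB·BB·BB·BB·BB·CBA·BB·BB·BB·AB·BB·CBA·BB·BB·BB·BB·BB·BB·BB·BB·BB·BB·BB·BB·BB·BB·BB·BB
    A ↦ CBA
    B ↦ BB
    C ↦ AB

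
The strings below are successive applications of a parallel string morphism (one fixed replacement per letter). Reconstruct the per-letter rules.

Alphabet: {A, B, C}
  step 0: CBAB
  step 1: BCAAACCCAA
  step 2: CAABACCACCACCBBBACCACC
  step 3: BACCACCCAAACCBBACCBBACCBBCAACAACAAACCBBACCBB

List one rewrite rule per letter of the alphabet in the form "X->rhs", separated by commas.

A->ACC, B->CAA, C->B

  step 2 ⇒ step 3: CAABACCACCACCBBBACCACC ⇒ B·ACC·ACC·CAA·ACC·B·B·ACC·B·B·ACC·B·B·CAA·CAA·CAA·ACC·B·B·ACC·B·B
    A ↦ ACC
    B ↦ CAA
    C ↦ B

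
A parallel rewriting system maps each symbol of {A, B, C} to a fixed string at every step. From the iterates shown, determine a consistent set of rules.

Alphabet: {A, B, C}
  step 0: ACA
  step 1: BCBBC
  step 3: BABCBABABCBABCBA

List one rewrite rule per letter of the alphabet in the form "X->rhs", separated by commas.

  step 0 ⇒ step 1: ACA ⇒ BC·B·BC
    A ↦ BC
    C ↦ B
    B ↦ BA  (constrained at step 1)

A->BC, B->BA, C->B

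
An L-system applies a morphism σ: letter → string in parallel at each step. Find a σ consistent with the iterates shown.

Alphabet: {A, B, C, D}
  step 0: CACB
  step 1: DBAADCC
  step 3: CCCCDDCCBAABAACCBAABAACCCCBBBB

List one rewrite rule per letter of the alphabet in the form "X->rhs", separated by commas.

  step 0 ⇒ step 1: CACB ⇒ D·BAA·D·CC
    A ↦ BAA
    B ↦ CC
    C ↦ D
    D ↦ BB  (constrained at step 1)

A->BAA, B->CC, C->D, D->BB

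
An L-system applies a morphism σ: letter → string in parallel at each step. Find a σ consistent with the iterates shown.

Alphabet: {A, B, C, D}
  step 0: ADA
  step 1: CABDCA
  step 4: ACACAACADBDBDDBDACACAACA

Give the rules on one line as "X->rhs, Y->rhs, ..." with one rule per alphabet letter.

  step 0 ⇒ step 1: ADA ⇒ CA·BD·CA
    A ↦ CA
    D ↦ BD
    B ↦ D  (constrained at step 1)
    C ↦ A  (constrained at step 1)

A->CA, B->D, C->A, D->BD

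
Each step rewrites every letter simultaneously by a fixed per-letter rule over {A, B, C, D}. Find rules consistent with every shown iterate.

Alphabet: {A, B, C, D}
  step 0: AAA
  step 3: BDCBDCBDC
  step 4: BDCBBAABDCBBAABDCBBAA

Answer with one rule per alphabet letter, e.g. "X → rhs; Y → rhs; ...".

  step 3 ⇒ step 4: BDCBDCBDC ⇒ BDC·B·BAA·BDC·B·BAA·BDC·B·BAA
    B ↦ BDC
    C ↦ BAA
    D ↦ B
    A ↦ D  (constrained at step 0)

A->D, B->BDC, C->BAA, D->B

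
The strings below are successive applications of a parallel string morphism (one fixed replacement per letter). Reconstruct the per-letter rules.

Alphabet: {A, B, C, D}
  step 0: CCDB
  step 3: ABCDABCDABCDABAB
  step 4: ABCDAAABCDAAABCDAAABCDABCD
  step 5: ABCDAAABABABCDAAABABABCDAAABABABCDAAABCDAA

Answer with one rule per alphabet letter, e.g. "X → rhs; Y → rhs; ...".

  step 4 ⇒ step 5: ABCDAAABCDAAABCDAAABCDABCD ⇒ AB·CD·A·A·AB·AB·AB·CD·A·A·AB·AB·AB·CD·A·A·AB·AB·AB·CD·A·A·AB·CD·A·A
    A ↦ AB
    B ↦ CD
    C ↦ A
    D ↦ A

A->AB, B->CD, C->A, D->A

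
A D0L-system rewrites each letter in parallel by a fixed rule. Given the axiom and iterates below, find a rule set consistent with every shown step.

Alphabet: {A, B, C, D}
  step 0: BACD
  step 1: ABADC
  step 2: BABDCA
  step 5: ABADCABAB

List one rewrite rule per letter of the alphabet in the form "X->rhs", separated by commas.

A->B, B->A, C->A, D->DC

  step 1 ⇒ step 2: ABADC ⇒ B·A·B·DC·A
    A ↦ B
    B ↦ A
    C ↦ A
    D ↦ DC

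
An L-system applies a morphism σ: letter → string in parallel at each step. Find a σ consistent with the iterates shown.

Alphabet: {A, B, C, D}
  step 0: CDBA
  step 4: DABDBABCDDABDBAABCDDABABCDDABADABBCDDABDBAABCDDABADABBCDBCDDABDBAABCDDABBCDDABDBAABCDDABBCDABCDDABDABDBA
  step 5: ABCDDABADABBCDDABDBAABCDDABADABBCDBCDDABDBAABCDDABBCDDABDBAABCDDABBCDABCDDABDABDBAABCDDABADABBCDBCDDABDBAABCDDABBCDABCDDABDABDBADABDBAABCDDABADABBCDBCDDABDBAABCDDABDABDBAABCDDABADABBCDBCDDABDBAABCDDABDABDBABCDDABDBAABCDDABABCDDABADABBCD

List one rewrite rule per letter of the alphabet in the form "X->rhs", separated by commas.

  step 4 ⇒ step 5: DABDBABCDDABDBAABCDDABABCDDABADABBCDDABDBAABCDDABADABBCDBCDDABDBAABCDDABBCDDABDBAABCDDABBCDABCDDABDABDBA ⇒ A·BCD·DAB·A·DAB·BCD·DAB·DB·A·A·BCD·DAB·A·DAB·BCD·BCD·DAB·DB·A·A·BCD·DAB·BCD·DAB·DB·A·A·BCD·DAB·BCD·A·BCD·DAB·DAB·DB·A·A·BCD·DAB·A·DAB·BCD·BCD·DAB·DB·A·A·BCD·DAB·BCD·A·BCD·DAB·DAB·DB·A·DAB·DB·A·A·BCD·DAB·A·DAB·BCD·BCD·DAB·DB·A·A·BCD·DAB·DAB·DB·A·A·BCD·DAB·A·DAB·BCD·BCD·DAB·DB·A·A·BCD·DAB·DAB·DB·A·BCD·DAB·DB·A·A·BCD·DAB·A·BCD·DAB·A·DAB·BCD
    A ↦ BCD
    B ↦ DAB
    C ↦ DB
    D ↦ A

A->BCD, B->DAB, C->DB, D->A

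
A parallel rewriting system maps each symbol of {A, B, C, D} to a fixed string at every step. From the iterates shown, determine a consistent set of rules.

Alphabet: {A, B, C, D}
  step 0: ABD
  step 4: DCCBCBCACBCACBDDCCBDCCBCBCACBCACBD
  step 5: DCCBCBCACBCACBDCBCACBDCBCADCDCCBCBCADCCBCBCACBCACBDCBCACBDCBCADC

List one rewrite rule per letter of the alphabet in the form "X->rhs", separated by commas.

  step 4 ⇒ step 5: DCCBCBCACBCACBDDCCBDCCBCBCACBCACBD ⇒ DC·CB·CB·CA·CB·CA·CB·D·CB·CA·CB·D·CB·CA·DC·DC·CB·CB·CA·DC·CB·CB·CA·CB·CA·CB·D·CB·CA·CB·D·CB·CA·DC
    A ↦ D
    B ↦ CA
    C ↦ CB
    D ↦ DC

A->D, B->CA, C->CB, D->DC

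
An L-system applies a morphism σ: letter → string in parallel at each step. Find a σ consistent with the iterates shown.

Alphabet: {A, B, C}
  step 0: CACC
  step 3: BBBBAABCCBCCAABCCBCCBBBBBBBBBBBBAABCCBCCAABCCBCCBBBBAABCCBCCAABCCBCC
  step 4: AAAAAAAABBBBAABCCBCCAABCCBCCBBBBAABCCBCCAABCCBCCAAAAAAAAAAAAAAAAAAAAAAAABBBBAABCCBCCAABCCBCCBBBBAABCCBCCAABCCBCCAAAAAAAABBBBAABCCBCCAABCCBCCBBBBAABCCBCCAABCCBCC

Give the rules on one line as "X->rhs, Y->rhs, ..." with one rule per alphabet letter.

  step 3 ⇒ step 4: BBBBAABCCBCCAABCCBCCBBBBBBBBBBBBAABCCBCCAABCCBCCBBBBAABCCBCCAABCCBCC ⇒ AA·AA·AA·AA·BB·BB·AA·BCC·BCC·AA·BCC·BCC·BB·BB·AA·BCC·BCC·AA·BCC·BCC·AA·AA·AA·AA·AA·AA·AA·AA·AA·AA·AA·AA·BB·BB·AA·BCC·BCC·AA·BCC·BCC·BB·BB·AA·BCC·BCC·AA·BCC·BCC·AA·AA·AA·AA·BB·BB·AA·BCC·BCC·AA·BCC·BCC·BB·BB·AA·BCC·BCC·AA·BCC·BCC
    A ↦ BB
    B ↦ AA
    C ↦ BCC

A->BB, B->AA, C->BCC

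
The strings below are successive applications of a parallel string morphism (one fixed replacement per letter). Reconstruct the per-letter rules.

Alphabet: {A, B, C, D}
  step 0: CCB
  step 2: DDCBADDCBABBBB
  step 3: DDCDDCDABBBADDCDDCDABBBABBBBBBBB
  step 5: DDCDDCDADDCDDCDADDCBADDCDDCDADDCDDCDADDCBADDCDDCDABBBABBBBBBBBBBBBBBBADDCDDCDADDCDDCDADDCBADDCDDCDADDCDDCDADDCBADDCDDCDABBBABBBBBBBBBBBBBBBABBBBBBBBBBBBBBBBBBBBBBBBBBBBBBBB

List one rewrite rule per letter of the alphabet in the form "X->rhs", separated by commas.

  step 2 ⇒ step 3: DDCBADDCBABBBB ⇒ DDC·DDC·DA·BB·BA·DDC·DDC·DA·BB·BA·BB·BB·BB·BB
    A ↦ BA
    B ↦ BB
    C ↦ DA
    D ↦ DDC

A->BA, B->BB, C->DA, D->DDC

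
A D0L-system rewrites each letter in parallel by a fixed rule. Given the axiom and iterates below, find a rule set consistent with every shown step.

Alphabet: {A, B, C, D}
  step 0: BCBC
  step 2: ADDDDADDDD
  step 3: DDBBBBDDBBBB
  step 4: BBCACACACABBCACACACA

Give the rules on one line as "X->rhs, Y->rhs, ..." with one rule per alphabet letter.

  step 3 ⇒ step 4: DDBBBBDDBBBB ⇒ B·B·CA·CA·CA·CA·B·B·CA·CA·CA·CA
    B ↦ CA
    D ↦ B
  step 2 ⇒ step 3: ADDDDADDDD ⇒ DD·B·B·B·B·DD·B·B·B·B
    A ↦ DD
    C ↦ A  (constrained at step 0)

A->DD, B->CA, C->A, D->B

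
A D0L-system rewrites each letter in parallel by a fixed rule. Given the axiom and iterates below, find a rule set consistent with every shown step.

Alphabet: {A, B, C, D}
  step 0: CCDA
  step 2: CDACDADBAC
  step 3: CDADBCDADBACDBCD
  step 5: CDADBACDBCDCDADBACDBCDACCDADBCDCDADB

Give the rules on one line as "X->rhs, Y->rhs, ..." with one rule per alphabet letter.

A->DB, B->C, C->CD, D->A

  step 2 ⇒ step 3: CDACDADBAC ⇒ CD·A·DB·CD·A·DB·A·C·DB·CD
    A ↦ DB
    B ↦ C
    C ↦ CD
    D ↦ A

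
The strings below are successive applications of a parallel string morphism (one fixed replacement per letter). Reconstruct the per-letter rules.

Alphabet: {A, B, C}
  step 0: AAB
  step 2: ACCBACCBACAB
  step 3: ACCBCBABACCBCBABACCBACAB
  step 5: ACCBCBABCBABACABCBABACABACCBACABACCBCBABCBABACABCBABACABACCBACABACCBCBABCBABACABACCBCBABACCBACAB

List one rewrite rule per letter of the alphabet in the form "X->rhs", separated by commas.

  step 2 ⇒ step 3: ACCBACCBACAB ⇒ AC·CB·CB·AB·AC·CB·CB·AB·AC·CB·AC·AB
    A ↦ AC
    B ↦ AB
    C ↦ CB

A->AC, B->AB, C->CB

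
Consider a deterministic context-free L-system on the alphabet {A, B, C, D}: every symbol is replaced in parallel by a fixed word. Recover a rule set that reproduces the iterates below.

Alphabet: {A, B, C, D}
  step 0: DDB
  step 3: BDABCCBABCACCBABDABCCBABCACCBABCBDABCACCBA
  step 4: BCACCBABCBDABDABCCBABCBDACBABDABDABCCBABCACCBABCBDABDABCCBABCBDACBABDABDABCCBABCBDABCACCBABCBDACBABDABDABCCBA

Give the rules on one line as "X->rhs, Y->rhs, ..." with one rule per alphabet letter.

A->CBA, B->BC, C->BDA, D->AC

  step 3 ⇒ step 4: BDABCCBABCACCBABDABCCBABCACCBABCBDABCACCBA ⇒ BC·AC·CBA·BC·BDA·BDA·BC·CBA·BC·BDA·CBA·BDA·BDA·BC·CBA·BC·AC·CBA·BC·BDA·BDA·BC·CBA·BC·BDA·CBA·BDA·BDA·BC·CBA·BC·BDA·BC·AC·CBA·BC·BDA·CBA·BDA·BDA·BC·CBA
    A ↦ CBA
    B ↦ BC
    C ↦ BDA
    D ↦ AC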